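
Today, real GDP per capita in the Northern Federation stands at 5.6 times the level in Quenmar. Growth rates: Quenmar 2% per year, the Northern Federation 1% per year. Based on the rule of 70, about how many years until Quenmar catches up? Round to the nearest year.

174 years

What matters is the difference: 1 pp.
Rule of 70 on the gap: the ratio halves every 70/1 ≈ 70.00 years.
A 5.6 times gap takes log₂(5.6) ≈ 2.49 halvings to close: 2.49 × 70.00 ≈ 174 years.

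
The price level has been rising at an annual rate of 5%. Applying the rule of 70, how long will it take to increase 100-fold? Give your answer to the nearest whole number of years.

about 93 years

One doubling takes 70/5 = 14.00 years.
100× is log₂ 100 ≈ 6.64 doublings, so ≈ 6.64 × 14.00 = 93 years.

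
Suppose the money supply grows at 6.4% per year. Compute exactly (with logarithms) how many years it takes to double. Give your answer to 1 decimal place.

11.2 years

t = ln(2) / ln(1 + 0.064) = 0.6931 / 0.062035 ≈ 11.17.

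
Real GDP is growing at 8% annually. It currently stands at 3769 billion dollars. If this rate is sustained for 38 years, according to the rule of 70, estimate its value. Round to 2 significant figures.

roughly 76000 billion dollars

Doubling time ≈ 70/8 = 8.75 years.
38 years is 38/8.75 ≈ 4.34 doublings, a factor of 2^4.34 ≈ 20.25.
3769 × 20.25 ≈ 76000 billion dollars.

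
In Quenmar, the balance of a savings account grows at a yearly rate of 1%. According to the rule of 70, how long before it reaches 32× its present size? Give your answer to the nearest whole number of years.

roughly 350 years

At 1% it doubles every 70/1 ≈ 70.00 years.
32× is 5 doublings, so 5 × 70.00 ≈ 350 years.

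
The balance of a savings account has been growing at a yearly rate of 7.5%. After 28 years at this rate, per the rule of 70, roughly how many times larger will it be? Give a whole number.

Doubling time ≈ 70/7.5 = 9.33 years.
28/9.33 ≈ 3 doublings, so about 2^3 = 8×.

approximately 8 times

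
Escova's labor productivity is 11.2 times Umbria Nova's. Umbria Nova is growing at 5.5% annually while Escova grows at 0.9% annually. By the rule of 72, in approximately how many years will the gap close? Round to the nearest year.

about 55 years

Umbria Nova gains on Escova at 5.5% − 0.9% = 4.6 points a year.
At that relative rate the gap halves every 72/4.6 ≈ 15.65 years.
An 11.2 times gap takes log₂(11.2) ≈ 3.49 halvings to close: 3.49 × 15.65 ≈ 55 years.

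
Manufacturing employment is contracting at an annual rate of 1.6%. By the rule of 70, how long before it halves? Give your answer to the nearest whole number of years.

approximately 44 years

Halving time ≈ 70 / 1.6 = 43.75 → 44 years.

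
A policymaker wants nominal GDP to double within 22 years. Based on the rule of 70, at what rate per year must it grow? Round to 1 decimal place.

70 / 22 ≈ 3.18, so about 3.2% per year.

≈ 3.2% per year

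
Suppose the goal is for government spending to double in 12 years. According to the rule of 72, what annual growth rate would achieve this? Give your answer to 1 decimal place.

approximately 6.0%

72 / 12 ≈ 6.00, so about 6.0% a year.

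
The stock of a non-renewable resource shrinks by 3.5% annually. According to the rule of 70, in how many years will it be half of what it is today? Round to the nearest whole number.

The rule works in reverse for decay: 70/3.5 ≈ 20.00 years to halve.

≈ 20 years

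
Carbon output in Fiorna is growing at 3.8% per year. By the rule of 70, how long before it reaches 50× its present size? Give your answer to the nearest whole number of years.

At 3.8% it doubles every 70/3.8 ≈ 18.42 years.
Reaching 50× takes log₂(50) ≈ 5.64 doublings.
5.64 × 18.42 ≈ 104 years.

approximately 104 years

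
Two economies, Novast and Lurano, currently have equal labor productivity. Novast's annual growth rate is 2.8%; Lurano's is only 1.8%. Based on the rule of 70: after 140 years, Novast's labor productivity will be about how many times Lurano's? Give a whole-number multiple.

about 4 times

Rate gap = 2.8% − 1.8% = 1 point.
The ratio doubles every 70/1 ≈ 70.00 years.
140/70.00 ≈ 2.00 doublings → ratio ≈ 2^2.00 ≈ 4.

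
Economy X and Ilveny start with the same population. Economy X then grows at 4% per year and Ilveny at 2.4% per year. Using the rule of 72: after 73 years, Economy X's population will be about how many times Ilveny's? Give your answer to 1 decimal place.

around 3.1 times

Economy X pulls ahead at 1.6 pp per year, so the ratio doubles every 72/1.6 ≈ 45.00 years.
In 73 years that's 1.62 doublings: 2^1.62 ≈ 3.1.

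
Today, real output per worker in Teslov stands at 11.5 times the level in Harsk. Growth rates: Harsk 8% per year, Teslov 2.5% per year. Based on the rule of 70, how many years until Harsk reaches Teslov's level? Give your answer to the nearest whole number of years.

around 45 years

Harsk gains on Teslov at 8% − 2.5% = 5.5 points a year.
At that relative rate the gap halves every 70/5.5 ≈ 12.73 years.
An 11.5 times gap takes log₂(11.5) ≈ 3.52 halvings to close: 3.52 × 12.73 ≈ 45 years.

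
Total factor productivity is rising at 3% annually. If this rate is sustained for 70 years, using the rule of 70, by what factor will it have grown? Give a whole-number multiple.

roughly 8 times

At 3% one doubling takes ≈ 23.33 years; 70 years is 3 of them, so ×8.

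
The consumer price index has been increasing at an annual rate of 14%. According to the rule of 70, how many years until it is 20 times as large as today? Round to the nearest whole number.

Doubling time ≈ 70/14 = 5.00 years.
Reaching 20× takes log₂(20) ≈ 4.32 doublings.
4.32 × 5.00 ≈ 22 years.

approximately 22 years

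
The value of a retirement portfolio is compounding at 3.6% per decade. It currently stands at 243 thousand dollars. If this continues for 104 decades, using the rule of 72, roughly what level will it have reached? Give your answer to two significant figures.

It doubles every 72/3.6 ≈ 20.00 decades, so 104 decades is 5.20 doublings.
2^5.20 ≈ 36.76; 243 × 36.76 ≈ 8900 thousand dollars.

≈ 8900 thousand dollars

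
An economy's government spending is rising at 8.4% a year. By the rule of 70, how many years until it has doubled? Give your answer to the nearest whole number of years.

roughly 8 years

Doubling time ≈ 70 / 8.4 = 8.33 years.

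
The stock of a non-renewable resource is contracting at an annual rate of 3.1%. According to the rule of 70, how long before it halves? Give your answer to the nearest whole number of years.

Halving time ≈ 70 / 3.1 = 22.58 → 23 years.

≈ 23 years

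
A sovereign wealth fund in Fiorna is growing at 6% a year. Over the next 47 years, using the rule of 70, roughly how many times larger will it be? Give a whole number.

At 6% one doubling takes ≈ 11.67 years; 47 years is 4 of them, so ×16.

approximately 16 times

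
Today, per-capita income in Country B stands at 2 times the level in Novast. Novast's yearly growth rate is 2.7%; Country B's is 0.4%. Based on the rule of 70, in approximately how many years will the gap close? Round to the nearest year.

Novast gains on Country B at 2.7% − 0.4% = 2.3 points a year.
At that relative rate the gap halves every 70/2.3 ≈ 30.43 years.
A 2 times gap closes after 1 halving: 1 × 30.43 ≈ 30 years.

about 30 years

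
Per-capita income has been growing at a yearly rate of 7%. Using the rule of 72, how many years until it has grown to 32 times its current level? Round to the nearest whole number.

Doubling time ≈ 72/7 = 10.29 years.
Getting to 32× needs 5 doublings: 5 × 10.29 ≈ 51 years.

roughly 51 years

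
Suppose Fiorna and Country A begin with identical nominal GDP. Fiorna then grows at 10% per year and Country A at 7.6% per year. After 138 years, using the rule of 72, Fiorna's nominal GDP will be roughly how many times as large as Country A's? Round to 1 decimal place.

Fiorna pulls ahead at 2.4 pp per year, so the ratio doubles every 72/2.4 ≈ 30.00 years.
In 138 years that's 4.60 doublings: 2^4.60 ≈ 24.3.

about 24.3 times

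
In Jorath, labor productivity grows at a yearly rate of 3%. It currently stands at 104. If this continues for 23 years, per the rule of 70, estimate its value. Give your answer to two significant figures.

approximately 210

Doubling time ≈ 70/3 = 23.33 years.
23 years is 23/23.33 ≈ 0.99 doublings, a factor of 2^0.99 ≈ 1.99.
104 × 1.99 ≈ 210.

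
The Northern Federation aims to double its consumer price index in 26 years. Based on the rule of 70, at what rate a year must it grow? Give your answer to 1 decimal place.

2.7%

70 / 26 ≈ 2.69, so about 2.7% a year.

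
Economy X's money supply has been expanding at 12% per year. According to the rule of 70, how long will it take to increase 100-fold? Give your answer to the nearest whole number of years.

One doubling takes 70/12 = 5.83 years.
Reaching 100× takes log₂(100) ≈ 6.64 doublings.
6.64 × 5.83 ≈ 39 years.

approximately 39 years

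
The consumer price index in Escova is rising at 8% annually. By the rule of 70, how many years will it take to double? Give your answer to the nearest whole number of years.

At 8%, doubling takes about 70/8 = 8.75 years.

around 9 years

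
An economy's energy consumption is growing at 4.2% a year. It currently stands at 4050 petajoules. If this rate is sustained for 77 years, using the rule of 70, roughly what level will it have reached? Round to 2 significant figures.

It doubles every 70/4.2 ≈ 16.67 years, so 77 years is 4.62 doublings.
2^4.62 ≈ 24.59; 4050 × 24.59 ≈ 100000 petajoules.

roughly 100000 petajoules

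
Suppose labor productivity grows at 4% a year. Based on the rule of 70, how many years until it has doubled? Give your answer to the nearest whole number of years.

approximately 18 years

At 4%, doubling takes about 70/4 = 17.50 years.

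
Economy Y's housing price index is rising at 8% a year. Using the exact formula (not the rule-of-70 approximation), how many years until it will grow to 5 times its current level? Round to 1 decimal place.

20.9 years

t = ln(5) / ln(1 + 0.08) = 1.6094 / 0.076961 ≈ 20.91.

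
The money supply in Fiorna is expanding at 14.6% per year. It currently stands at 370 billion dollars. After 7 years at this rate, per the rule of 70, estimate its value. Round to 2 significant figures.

roughly 1000 billion dollars

It doubles every 70/14.6 ≈ 4.79 years, so 7 years is 1.46 doublings.
2^1.46 ≈ 2.75; 370 × 2.75 ≈ 1000 billion dollars.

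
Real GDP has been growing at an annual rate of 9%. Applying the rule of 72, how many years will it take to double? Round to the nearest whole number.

≈ 8 years

Doubling time ≈ 72 / 9 = 8.00 years.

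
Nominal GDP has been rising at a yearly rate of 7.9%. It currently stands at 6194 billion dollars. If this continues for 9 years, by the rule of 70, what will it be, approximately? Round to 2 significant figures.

It doubles every 70/7.9 ≈ 8.86 years, so 9 years is 1.02 doublings.
2^1.02 ≈ 2.03; 6194 × 2.03 ≈ 13000 billion dollars.

around 13000 billion dollars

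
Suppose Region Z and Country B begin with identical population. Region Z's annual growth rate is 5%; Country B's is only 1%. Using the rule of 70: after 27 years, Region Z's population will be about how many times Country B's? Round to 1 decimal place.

≈ 2.9 times

Region Z pulls ahead at 4 pp per year, so the ratio doubles every 70/4 ≈ 17.50 years.
In 27 years that's 1.54 doublings: 2^1.54 ≈ 2.9.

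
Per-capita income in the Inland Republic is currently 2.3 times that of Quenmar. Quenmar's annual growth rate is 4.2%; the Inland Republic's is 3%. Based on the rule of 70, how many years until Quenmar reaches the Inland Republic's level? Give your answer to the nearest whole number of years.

The growth-rate gap is 4.2% − 3% = 1.2 percentage points.
So the ratio between them halves every 70/1.2 ≈ 58.33 years.
A 2.3 times gap takes log₂(2.3) ≈ 1.20 halvings to close: 1.20 × 58.33 ≈ 70 years.

about 70 years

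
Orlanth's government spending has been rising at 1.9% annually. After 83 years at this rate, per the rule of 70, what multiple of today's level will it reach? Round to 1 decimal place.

around 4.8 times

Doubles every ≈ 36.84 years (70/1.9).
83 years is 2.25 doublings; 2^2.25 ≈ 4.8×.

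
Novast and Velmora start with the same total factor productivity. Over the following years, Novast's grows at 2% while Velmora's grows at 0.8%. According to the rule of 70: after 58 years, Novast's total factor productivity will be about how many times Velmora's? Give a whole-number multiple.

Only the 1.2-point difference matters.
70/1.2 ≈ 58.33 years per doubling of the ratio; 58 years gives 0.99 doublings, so ≈ 2×.

≈ 2 times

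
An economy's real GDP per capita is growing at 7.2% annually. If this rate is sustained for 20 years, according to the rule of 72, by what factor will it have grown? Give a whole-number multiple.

Doubling time ≈ 72/7.2 = 10.00 years.
20/10.00 ≈ 2 doublings, so about 2^2 = 4×.

approximately 4 times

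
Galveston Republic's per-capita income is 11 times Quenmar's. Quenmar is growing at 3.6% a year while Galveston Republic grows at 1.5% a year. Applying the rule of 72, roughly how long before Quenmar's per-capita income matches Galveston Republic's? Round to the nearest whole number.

around 119 years

Quenmar gains on Galveston Republic at 3.6% − 1.5% = 2.1 points a year.
At that relative rate the gap halves every 72/2.1 ≈ 34.29 years.
An 11 times gap takes log₂(11) ≈ 3.46 halvings to close: 3.46 × 34.29 ≈ 119 years.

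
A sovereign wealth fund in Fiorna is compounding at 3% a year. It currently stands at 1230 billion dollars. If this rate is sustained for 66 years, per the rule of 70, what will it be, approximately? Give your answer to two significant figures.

around 8700 billion dollars

It doubles every 70/3 ≈ 23.33 years, so 66 years is 2.83 doublings.
2^2.83 ≈ 7.11; 1230 × 7.11 ≈ 8700 billion dollars.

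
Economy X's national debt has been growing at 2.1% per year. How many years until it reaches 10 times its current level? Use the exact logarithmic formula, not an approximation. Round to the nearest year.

111 years

t = ln(10) / ln(1 + 0.021) = 2.3026 / 0.020783 ≈ 110.79.
≈ 111 years.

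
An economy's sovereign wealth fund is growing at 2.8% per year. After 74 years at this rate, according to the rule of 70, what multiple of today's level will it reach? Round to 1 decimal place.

approximately 7.8 times

Doubling time ≈ 70/2.8 = 25.00 years.
74 years / 25.00 ≈ 2.96 doublings → factor 2^2.96 ≈ 7.8.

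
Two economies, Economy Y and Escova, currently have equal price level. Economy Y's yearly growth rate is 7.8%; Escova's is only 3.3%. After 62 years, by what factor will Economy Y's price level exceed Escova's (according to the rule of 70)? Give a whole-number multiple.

Rate gap = 7.8% − 3.3% = 4.5 points.
The ratio doubles every 70/4.5 ≈ 15.56 years.
62/15.56 ≈ 3.98 doublings → ratio ≈ 2^3.98 ≈ 16.

roughly 16 times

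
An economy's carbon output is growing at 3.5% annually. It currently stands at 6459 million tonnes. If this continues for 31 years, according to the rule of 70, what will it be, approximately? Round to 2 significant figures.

It doubles every 70/3.5 ≈ 20.00 years, so 31 years is 1.55 doublings.
2^1.55 ≈ 2.93; 6459 × 2.93 ≈ 19000 million tonnes.

≈ 19000 million tonnes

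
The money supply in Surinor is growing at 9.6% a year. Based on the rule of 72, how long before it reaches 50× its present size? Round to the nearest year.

One doubling takes 72/9.6 = 7.50 years.
50× is log₂ 50 ≈ 5.64 doublings, so ≈ 5.64 × 7.50 = 42 years.

roughly 42 years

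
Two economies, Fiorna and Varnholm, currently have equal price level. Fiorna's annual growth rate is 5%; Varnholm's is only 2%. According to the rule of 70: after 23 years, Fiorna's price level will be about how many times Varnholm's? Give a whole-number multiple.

roughly 2 times

Fiorna pulls ahead at 3 pp per year, so the ratio doubles every 70/3 ≈ 23.33 years.
In 23 years that's 0.99 doublings: 2^0.99 ≈ 2.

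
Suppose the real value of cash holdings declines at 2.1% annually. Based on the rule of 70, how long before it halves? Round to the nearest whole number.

approximately 33 years

Falling at 2.1%, it halves about every 70/2.1 = 33.33 years.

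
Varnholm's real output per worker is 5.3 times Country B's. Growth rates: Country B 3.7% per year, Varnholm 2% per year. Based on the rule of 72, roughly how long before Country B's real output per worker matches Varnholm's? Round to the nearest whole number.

around 102 years

Country B gains on Varnholm at 3.7% − 2% = 1.7 points a year.
At that relative rate the gap halves every 72/1.7 ≈ 42.35 years.
A 5.3 times gap takes log₂(5.3) ≈ 2.41 halvings to close: 2.41 × 42.35 ≈ 102 years.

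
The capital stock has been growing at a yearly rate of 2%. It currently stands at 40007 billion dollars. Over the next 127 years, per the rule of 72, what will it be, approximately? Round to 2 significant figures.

≈ 460000 billion dollars

It doubles every 72/2 ≈ 36.00 years, so 127 years is 3.53 doublings.
2^3.53 ≈ 11.55; 40007 × 11.55 ≈ 460000 billion dollars.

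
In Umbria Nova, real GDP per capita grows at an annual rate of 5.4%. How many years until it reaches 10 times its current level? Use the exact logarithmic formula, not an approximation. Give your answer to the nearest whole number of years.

t = ln(10) / ln(1 + 0.054) = 2.3026 / 0.052592 ≈ 43.78.
≈ 44 years.

44 years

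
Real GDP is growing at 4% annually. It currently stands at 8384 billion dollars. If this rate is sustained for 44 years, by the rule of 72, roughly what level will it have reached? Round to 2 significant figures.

roughly 46000 billion dollars

It doubles every 72/4 ≈ 18.00 years, so 44 years is 2.44 doublings.
2^2.44 ≈ 5.43; 8384 × 5.43 ≈ 46000 billion dollars.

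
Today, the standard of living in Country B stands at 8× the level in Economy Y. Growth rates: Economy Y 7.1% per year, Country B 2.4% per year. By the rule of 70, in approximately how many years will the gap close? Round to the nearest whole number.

roughly 45 years

What matters is the difference: 4.7 pp.
Rule of 70 on the gap: the ratio halves every 70/4.7 ≈ 14.89 years.
An 8× gap closes after 3 halvings: 3 × 14.89 ≈ 45 years.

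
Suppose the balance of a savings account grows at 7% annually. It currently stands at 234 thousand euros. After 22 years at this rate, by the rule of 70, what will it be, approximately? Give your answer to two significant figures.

roughly 1100 thousand euros

Doubling time ≈ 70/7 = 10.00 years.
22 years is 22/10.00 ≈ 2.20 doublings, a factor of 2^2.20 ≈ 4.59.
234 × 4.59 ≈ 1100 thousand euros.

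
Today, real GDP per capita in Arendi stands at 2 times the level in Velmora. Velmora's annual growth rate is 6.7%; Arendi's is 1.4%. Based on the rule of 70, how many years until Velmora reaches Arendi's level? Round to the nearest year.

The growth-rate gap is 6.7% − 1.4% = 5.3 percentage points.
So the ratio between them halves every 70/5.3 ≈ 13.21 years.
A 2 times gap closes after 1 halving: 1 × 13.21 ≈ 13 years.

13 years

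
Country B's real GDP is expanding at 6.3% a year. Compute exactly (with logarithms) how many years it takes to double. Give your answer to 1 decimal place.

11.3 years

t = ln(2) / ln(1 + 0.063) = 0.6931 / 0.061095 ≈ 11.34.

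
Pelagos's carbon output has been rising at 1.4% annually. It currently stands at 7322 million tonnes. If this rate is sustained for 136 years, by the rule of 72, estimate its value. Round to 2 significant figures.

≈ 46000 million tonnes

Doubling time ≈ 72/1.4 = 51.43 years.
136 years is 136/51.43 ≈ 2.64 doublings, a factor of 2^2.64 ≈ 6.23.
7322 × 6.23 ≈ 46000 million tonnes.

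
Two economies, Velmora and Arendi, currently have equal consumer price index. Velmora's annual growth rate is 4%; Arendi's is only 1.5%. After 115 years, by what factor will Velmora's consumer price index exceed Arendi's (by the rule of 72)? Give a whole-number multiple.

Velmora pulls ahead at 2.5 pp per year, so the ratio doubles every 72/2.5 ≈ 28.80 years.
In 115 years that's 3.99 doublings: 2^3.99 ≈ 16.

around 16 times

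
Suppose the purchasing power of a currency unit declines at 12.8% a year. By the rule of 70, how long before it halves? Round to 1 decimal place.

≈ 5.5 years

Halving time ≈ 70 / 12.8 = 5.47 → 5.5 years.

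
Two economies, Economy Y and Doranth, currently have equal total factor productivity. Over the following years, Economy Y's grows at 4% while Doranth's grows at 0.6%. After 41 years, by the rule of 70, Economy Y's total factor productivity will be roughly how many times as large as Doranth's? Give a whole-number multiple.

Economy Y pulls ahead at 3.4 pp per year, so the ratio doubles every 70/3.4 ≈ 20.59 years.
In 41 years that's 1.99 doublings: 2^1.99 ≈ 4.

about 4 times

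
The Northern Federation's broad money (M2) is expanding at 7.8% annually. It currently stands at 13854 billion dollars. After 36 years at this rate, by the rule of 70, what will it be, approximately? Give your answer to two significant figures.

It doubles every 70/7.8 ≈ 8.97 years, so 36 years is 4.01 doublings.
2^4.01 ≈ 16.11; 13854 × 16.11 ≈ 220000 billion dollars.

around 220000 billion dollars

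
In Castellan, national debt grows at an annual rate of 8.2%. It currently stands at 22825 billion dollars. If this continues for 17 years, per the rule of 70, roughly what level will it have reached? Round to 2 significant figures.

roughly 91000 billion dollars

It doubles every 70/8.2 ≈ 8.54 years, so 17 years is 1.99 doublings.
2^1.99 ≈ 3.97; 22825 × 3.97 ≈ 91000 billion dollars.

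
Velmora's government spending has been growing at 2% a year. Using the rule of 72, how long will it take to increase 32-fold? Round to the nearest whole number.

One doubling takes 72/2 = 36.00 years.
32 = 2^5, so 5 doublings → 180 years.

≈ 180 years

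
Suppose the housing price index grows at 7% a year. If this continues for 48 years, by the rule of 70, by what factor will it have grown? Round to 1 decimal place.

27.9 times

Doubles every ≈ 10.00 years (70/7).
48 years is 4.80 doublings; 2^4.80 ≈ 27.9×.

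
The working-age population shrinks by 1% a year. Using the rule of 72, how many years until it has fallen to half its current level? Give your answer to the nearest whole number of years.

around 72 years

Falling at 1%, it halves about every 72/1 = 72.00 years.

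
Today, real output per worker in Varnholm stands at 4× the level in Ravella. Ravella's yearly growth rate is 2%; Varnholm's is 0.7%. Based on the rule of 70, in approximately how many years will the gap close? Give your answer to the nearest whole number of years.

What matters is the difference: 1.3 pp.
Rule of 70 on the gap: the ratio halves every 70/1.3 ≈ 53.85 years.
A 4× gap closes after 2 halvings: 2 × 53.85 ≈ 108 years.

≈ 108 years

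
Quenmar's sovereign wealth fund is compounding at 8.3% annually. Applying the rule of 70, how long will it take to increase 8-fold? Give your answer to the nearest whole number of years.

25 years

Doubling time ≈ 70/8.3 = 8.43 years.
Getting to 8× needs 3 doublings: 3 × 8.43 ≈ 25 years.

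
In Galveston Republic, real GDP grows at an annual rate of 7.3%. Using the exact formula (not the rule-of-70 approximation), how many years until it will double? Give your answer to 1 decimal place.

9.8 years

t = ln(2) / ln(1 + 0.073) = 0.6931 / 0.070458 ≈ 9.84.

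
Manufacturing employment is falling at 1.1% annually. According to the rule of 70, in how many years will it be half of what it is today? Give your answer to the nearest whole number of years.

Falling at 1.1%, it halves about every 70/1.1 = 63.64 years.

around 64 years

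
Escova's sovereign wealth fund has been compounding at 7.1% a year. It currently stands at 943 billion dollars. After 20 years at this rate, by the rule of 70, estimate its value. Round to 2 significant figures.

Doubling time ≈ 70/7.1 = 9.86 years.
20 years is 20/9.86 ≈ 2.03 doublings, a factor of 2^2.03 ≈ 4.08.
943 × 4.08 ≈ 3800 billion dollars.

about 3800 billion dollars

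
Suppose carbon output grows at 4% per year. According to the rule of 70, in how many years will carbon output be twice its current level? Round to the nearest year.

70/4 ≈ 17.50, so it doubles roughly every 18 years.

≈ 18 years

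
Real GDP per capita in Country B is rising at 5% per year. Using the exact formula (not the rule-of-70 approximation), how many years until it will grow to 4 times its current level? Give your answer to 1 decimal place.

t = ln(4) / ln(1 + 0.05) = 1.3863 / 0.048790 ≈ 28.41.

28.4 years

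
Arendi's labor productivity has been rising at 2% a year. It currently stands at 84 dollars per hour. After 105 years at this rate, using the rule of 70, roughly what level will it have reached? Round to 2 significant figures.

Doubling time ≈ 70/2 = 35.00 years.
105 years is 105/35.00 ≈ 3.00 doublings, a factor of 2^3.00 ≈ 8.00.
84 × 8.00 ≈ 670 dollars per hour.

roughly 670 dollars per hour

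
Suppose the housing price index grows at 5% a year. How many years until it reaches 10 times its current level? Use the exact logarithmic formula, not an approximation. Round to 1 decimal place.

47.2 years

t = ln(10) / ln(1 + 0.05) = 2.3026 / 0.048790 ≈ 47.19.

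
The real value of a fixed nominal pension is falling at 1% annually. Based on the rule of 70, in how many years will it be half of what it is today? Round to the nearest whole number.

Falling at 1%, it halves about every 70/1 = 70.00 years.

roughly 70 years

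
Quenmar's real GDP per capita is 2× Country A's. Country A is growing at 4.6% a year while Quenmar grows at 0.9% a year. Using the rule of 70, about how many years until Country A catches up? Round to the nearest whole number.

approximately 19 years

What matters is the difference: 3.7 pp.
Rule of 70 on the gap: the ratio halves every 70/3.7 ≈ 18.92 years.
A 2× gap closes after 1 halving: 1 × 18.92 ≈ 19 years.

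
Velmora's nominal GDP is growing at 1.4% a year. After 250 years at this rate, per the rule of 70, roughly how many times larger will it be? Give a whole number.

70/1.4 ≈ 50.00 years per doubling.
250 years fits 5 doublings: 2^5 = 32.

around 32 times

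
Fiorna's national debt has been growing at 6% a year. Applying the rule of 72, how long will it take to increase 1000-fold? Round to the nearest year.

At 6% it doubles every 72/6 ≈ 12.00 years.
Reaching 1000× takes log₂(1000) ≈ 9.97 doublings.
9.97 × 12.00 ≈ 120 years.

about 120 years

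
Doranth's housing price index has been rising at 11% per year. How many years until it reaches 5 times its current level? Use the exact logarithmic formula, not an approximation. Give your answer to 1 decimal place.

t = ln(5) / ln(1 + 0.11) = 1.6094 / 0.104360 ≈ 15.42.

15.4 years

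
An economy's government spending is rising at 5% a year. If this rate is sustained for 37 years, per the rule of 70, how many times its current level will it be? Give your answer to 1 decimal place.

Doubles every ≈ 14.00 years (70/5).
37 years is 2.64 doublings; 2^2.64 ≈ 6.2×.

6.2 times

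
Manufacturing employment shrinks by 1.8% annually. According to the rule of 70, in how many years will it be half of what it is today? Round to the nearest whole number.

roughly 39 years

Falling at 1.8%, it halves about every 70/1.8 = 38.89 years.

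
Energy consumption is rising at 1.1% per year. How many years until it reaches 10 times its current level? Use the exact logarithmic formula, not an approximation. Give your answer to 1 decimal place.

210.5 years

t = ln(10) / ln(1 + 0.011) = 2.3026 / 0.010940 ≈ 210.48.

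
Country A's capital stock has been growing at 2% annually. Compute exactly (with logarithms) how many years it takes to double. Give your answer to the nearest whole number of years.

35 years

t = ln(2) / ln(1 + 0.02) = 0.6931 / 0.019803 ≈ 35.00.
≈ 35 years.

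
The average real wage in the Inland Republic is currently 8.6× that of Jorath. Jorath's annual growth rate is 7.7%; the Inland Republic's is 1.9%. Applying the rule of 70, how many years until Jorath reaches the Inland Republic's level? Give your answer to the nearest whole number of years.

about 37 years

Jorath gains on the Inland Republic at 7.7% − 1.9% = 5.8 points a year.
At that relative rate the gap halves every 70/5.8 ≈ 12.07 years.
An 8.6× gap takes log₂(8.6) ≈ 3.10 halvings to close: 3.10 × 12.07 ≈ 37 years.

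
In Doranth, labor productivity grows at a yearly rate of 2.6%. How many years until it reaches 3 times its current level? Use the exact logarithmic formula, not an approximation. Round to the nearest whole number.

t = ln(3) / ln(1 + 0.026) = 1.0986 / 0.025668 ≈ 42.80.
≈ 43 years.

43 years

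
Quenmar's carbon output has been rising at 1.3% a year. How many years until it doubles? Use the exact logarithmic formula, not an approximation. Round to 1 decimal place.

t = ln(2) / ln(1 + 0.013) = 0.6931 / 0.012916 ≈ 53.66.

53.7 years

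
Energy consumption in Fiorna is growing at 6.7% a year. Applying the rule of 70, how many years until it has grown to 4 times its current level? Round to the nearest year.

21 years

At 6.7% it doubles every 70/6.7 ≈ 10.45 years.
Getting to 4× needs 2 doublings: 2 × 10.45 ≈ 21 years.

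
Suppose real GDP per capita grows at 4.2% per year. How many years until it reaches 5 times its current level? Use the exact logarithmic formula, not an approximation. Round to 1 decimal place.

39.1 years

t = ln(5) / ln(1 + 0.042) = 1.6094 / 0.041142 ≈ 39.12.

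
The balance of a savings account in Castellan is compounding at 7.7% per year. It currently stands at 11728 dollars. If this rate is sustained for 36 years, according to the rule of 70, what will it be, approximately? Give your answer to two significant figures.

approximately 180000 dollars

Doubling time ≈ 70/7.7 = 9.09 years.
36 years is 36/9.09 ≈ 3.96 doublings, a factor of 2^3.96 ≈ 15.56.
11728 × 15.56 ≈ 180000 dollars.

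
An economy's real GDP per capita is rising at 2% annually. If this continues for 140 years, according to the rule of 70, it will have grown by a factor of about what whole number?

At 2% one doubling takes ≈ 35.00 years; 140 years is 4 of them, so ×16.

16 times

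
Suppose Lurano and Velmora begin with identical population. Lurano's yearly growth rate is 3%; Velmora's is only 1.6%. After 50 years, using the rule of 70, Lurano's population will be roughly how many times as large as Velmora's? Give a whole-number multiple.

Lurano pulls ahead at 1.4 pp per year, so the ratio doubles every 70/1.4 ≈ 50.00 years.
In 50 years that's 1.00 doublings: 2^1.00 ≈ 2.

approximately 2 times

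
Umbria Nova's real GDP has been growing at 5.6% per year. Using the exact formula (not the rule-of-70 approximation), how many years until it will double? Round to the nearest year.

13 years

t = ln(2) / ln(1 + 0.056) = 0.6931 / 0.054488 ≈ 12.72.
≈ 13 years.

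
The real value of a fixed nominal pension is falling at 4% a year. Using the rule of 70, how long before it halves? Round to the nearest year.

Falling at 4%, it halves about every 70/4 = 17.50 years.

around 18 years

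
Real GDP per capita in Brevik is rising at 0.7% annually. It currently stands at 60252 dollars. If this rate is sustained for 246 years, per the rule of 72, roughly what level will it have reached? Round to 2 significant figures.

approximately 320000 dollars

It doubles every 72/0.7 ≈ 102.86 years, so 246 years is 2.39 doublings.
2^2.39 ≈ 5.24; 60252 × 5.24 ≈ 320000 dollars.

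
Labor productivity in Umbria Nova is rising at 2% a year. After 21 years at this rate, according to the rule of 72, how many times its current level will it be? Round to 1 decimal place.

approximately 1.5 times

Doubling time ≈ 72/2 = 36.00 years.
21 years / 36.00 ≈ 0.58 doublings → factor 2^0.58 ≈ 1.5.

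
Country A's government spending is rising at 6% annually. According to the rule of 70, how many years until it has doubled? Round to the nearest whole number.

70/6 ≈ 11.67, so it doubles roughly every 12 years.

approximately 12 years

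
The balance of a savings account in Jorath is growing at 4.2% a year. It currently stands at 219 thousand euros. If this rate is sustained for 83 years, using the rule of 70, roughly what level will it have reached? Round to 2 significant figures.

It doubles every 70/4.2 ≈ 16.67 years, so 83 years is 4.98 doublings.
2^4.98 ≈ 31.56; 219 × 31.56 ≈ 6900 thousand euros.

roughly 6900 thousand euros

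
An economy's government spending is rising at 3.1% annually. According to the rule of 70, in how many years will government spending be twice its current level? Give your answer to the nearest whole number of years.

Doubling time ≈ 70 / 3.1 = 22.58 years.

23 years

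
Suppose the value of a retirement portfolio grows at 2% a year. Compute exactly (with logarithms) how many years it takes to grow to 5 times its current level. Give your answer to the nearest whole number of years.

t = ln(5) / ln(1 + 0.02) = 1.6094 / 0.019803 ≈ 81.27.
≈ 81 years.

81 years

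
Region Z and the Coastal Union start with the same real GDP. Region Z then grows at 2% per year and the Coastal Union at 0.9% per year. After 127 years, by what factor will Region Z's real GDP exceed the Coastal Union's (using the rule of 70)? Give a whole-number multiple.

Only the 1.1-point difference matters.
70/1.1 ≈ 63.64 years per doubling of the ratio; 127 years gives 2.00 doublings, so ≈ 4×.

roughly 4 times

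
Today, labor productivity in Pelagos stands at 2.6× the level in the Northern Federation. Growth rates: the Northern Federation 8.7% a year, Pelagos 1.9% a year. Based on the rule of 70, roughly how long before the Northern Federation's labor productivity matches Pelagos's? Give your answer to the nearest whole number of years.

roughly 14 years

the Northern Federation gains on Pelagos at 8.7% − 1.9% = 6.8 points a year.
At that relative rate the gap halves every 70/6.8 ≈ 10.29 years.
A 2.6× gap takes log₂(2.6) ≈ 1.38 halvings to close: 1.38 × 10.29 ≈ 14 years.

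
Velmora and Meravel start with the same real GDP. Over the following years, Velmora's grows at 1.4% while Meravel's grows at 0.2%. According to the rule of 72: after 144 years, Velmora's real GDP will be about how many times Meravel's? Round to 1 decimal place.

≈ 5.3 times

Only the 1.2-point difference matters.
72/1.2 ≈ 60.00 years per doubling of the ratio; 144 years gives 2.40 doublings, so ≈ 5.3×.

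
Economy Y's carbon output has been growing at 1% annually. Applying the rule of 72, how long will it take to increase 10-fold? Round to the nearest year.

Doubling time ≈ 72/1 = 72.00 years.
Reaching 10× takes log₂(10) ≈ 3.32 doublings.
3.32 × 72.00 ≈ 239 years.

239 years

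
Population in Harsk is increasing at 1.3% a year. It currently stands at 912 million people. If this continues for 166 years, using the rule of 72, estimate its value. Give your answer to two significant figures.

Doubling time ≈ 72/1.3 = 55.38 years.
166 years is 166/55.38 ≈ 3.00 doublings, a factor of 2^3.00 ≈ 8.00.
912 × 8.00 ≈ 7300 million people.

about 7300 million people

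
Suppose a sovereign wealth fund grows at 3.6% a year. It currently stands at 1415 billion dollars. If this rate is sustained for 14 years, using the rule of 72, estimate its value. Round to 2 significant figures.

It doubles every 72/3.6 ≈ 20.00 years, so 14 years is 0.70 doublings.
2^0.70 ≈ 1.62; 1415 × 1.62 ≈ 2300 billion dollars.

about 2300 billion dollars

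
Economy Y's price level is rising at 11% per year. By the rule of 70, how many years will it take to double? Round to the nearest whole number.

approximately 6 years

At 11%, doubling takes about 70/11 = 6.36 years.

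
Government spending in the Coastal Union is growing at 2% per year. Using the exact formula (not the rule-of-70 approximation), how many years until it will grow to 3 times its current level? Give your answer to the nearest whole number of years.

t = ln(3) / ln(1 + 0.02) = 1.0986 / 0.019803 ≈ 55.48.
≈ 55 years.

55 years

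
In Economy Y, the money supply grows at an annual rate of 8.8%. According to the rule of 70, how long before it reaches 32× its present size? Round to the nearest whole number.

≈ 40 years

One doubling takes 70/8.8 = 7.95 years.
32× is 5 doublings, so 5 × 7.95 ≈ 40 years.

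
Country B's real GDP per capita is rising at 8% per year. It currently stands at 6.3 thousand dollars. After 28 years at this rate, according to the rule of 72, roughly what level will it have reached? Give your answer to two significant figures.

It doubles every 72/8 ≈ 9.00 years, so 28 years is 3.11 doublings.
2^3.11 ≈ 8.63; 6.3 × 8.63 ≈ 54 thousand dollars.

≈ 54 thousand dollars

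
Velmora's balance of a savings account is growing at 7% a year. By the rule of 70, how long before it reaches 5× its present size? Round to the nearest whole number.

around 23 years

One doubling takes 70/7 = 10.00 years.
5× is log₂ 5 ≈ 2.32 doublings, so ≈ 2.32 × 10.00 = 23 years.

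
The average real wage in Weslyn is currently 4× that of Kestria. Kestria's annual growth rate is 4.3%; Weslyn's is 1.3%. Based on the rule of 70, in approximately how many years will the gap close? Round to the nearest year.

Kestria gains on Weslyn at 4.3% − 1.3% = 3 points a year.
At that relative rate the gap halves every 70/3 ≈ 23.33 years.
A 4× gap closes after 2 halvings: 2 × 23.33 ≈ 47 years.

around 47 years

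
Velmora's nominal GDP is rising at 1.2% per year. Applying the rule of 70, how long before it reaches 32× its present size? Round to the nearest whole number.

Doubling time ≈ 70/1.2 = 58.33 years.
32 = 2^5, so 5 doublings → 292 years.

approximately 292 years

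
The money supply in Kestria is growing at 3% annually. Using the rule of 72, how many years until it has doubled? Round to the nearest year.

24 years

72/3 ≈ 24.00, so it doubles roughly every 24 years.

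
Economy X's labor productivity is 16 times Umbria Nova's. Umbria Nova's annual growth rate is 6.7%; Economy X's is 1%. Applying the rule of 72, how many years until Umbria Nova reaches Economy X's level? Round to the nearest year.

about 51 years

The growth-rate gap is 6.7% − 1% = 5.7 percentage points.
So the ratio between them halves every 72/5.7 ≈ 12.63 years.
A 16 times gap closes after 4 halvings: 4 × 12.63 ≈ 51 years.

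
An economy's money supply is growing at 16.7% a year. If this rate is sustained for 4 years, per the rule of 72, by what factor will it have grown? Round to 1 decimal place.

roughly 1.9 times

Doubles every ≈ 4.31 years (72/16.7).
4 years is 0.93 doublings; 2^0.93 ≈ 1.9×.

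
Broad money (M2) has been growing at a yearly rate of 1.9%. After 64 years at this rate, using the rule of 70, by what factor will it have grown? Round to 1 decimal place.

approximately 3.3 times

Doubling time ≈ 70/1.9 = 36.84 years.
64 years / 36.84 ≈ 1.74 doublings → factor 2^1.74 ≈ 3.3.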